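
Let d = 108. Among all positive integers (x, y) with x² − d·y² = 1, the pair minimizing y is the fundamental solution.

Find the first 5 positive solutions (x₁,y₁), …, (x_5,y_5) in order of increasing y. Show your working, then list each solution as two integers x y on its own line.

√108 → a₀=10, period (2,1,1,4,1,1,2,20); ℓ=8 even so k=7
a_0=10:  p_0=10·1+0=10,  q_0=10·0+1=1
a_1=2:  p_1=2·10+1=21,  q_1=2·1+0=2
a_2=1:  p_2=1·21+10=31,  q_2=1·2+1=3
a_3=1:  p_3=1·31+21=52,  q_3=1·3+2=5
a_4=4:  p_4=4·52+31=239,  q_4=4·5+3=23
a_5=1:  p_5=1·239+52=291,  q_5=1·23+5=28
a_6=1:  p_6=1·291+239=530,  q_6=1·28+23=51
a_7=2:  p_7=2·530+291=1351,  q_7=2·51+28=130
(x₁, y₁) = (1351, 130);  1351² − 108·130² = 1 ✓
k=2:  x_2 = 1351·1351+108·130·130 = 3650401,  y_2 = 1351·130+130·1351 = 351260
k=3:  x_3 = 1351·3650401+108·130·351260 = 9863382151,  y_3 = 1351·351260+130·3650401 = 949104390
k=4:  x_4 = 1351·9863382151+108·130·949104390 = 26650854921601,  y_4 = 1351·949104390+130·9863382151 = 2564479710520
k=5:  x_5 = 1351·26650854921601+108·130·2564479710520 = 72010600134783751,  y_5 = 1351·2564479710520+130·26650854921601 = 6929223228720650

1351 130
3650401 351260
9863382151 949104390
26650854921601 2564479710520
72010600134783751 6929223228720650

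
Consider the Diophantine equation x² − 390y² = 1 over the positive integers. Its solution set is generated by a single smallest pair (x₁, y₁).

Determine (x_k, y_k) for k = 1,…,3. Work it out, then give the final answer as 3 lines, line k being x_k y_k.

[19; 1,2,1,38] for √390; ℓ=4 ⇒ convergent index 3
step 0: (19, 1)  from 19·(1,0) + (0,1)
step 1: (20, 1)  from 1·(19,1) + (1,0)
step 2: (59, 3)  from 2·(20,1) + (19,1)
step 3: (79, 4)  from 1·(59,3) + (20,1)
→ (79, 4).  Check: 79²=6241, 390·4²=6240, difference 1.
(x_2, y_2) = (79·79 + 390·4·4, 79·4 + 4·79) = (12481, 632)
(x_3, y_3) = (79·12481 + 390·4·632, 79·632 + 4·12481) = (1971919, 99852)

79 4
12481 632
1971919 99852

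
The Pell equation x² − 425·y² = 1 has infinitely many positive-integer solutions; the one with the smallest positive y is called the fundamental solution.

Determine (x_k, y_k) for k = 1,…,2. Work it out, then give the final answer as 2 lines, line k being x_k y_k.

d=425: √d = [20; 1,1,1,1,1,1,40] (ℓ=7, odd), read p_13/q_13
step 0: (20, 1)  from 20·(1,0) + (0,1)
step 1: (21, 1)  from 1·(20,1) + (1,0)
step 2: (41, 2)  from 1·(21,1) + (20,1)
step 3: (62, 3)  from 1·(41,2) + (21,1)
step 4: (103, 5)  from 1·(62,3) + (41,2)
step 5: (165, 8)  from 1·(103,5) + (62,3)
step 6: (268, 13)  from 1·(165,8) + (103,5)
step 7: (10885, 528)  from 40·(268,13) + (165,8)
step 8: (11153, 541)  from 1·(10885,528) + (268,13)
step 9: (22038, 1069)  from 1·(11153,541) + (10885,528)
step 10: (33191, 1610)  from 1·(22038,1069) + (11153,541)
step 11: (55229, 2679)  from 1·(33191,1610) + (22038,1069)
step 12: (88420, 4289)  from 1·(55229,2679) + (33191,1610)
step 13: (143649, 6968)  from 1·(88420,4289) + (55229,2679)
→ (143649, 6968).  Check: 143649²=20635035201, 425·6968²=20635035200, difference 1.
(143649+6968√425)^2 = 41270070401 + 2001892464√425

143649 6968
41270070401 2001892464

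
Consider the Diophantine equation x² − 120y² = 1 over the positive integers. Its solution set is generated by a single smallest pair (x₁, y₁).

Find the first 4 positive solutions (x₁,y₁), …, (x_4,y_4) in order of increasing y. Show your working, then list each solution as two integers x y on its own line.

11 1
241 22
5291 483
116161 10604

[10; 1,20] for √120; ℓ=2 ⇒ convergent index 1
k=0  a_k=10  p_k/q_k = 10/1
k=1  a_k=1  p_k/q_k = 11/1
fundamental: x₁=11, y₁=1  (since 121 − 120·1 = 1)
n=2: (11,1)∘(11,1) = (11·11+120·1·1, 11·1+1·11) = (241,22)
n=3: (241,22)∘(11,1) = (11·241+120·1·22, 11·22+1·241) = (5291,483)
n=4: (5291,483)∘(11,1) = (11·5291+120·1·483, 11·483+1·5291) = (116161,10604)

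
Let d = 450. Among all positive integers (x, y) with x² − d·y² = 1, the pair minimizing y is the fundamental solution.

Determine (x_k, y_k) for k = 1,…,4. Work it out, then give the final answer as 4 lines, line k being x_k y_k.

19601 924
768398401 36222648
30122754096401 1420000245972
1180872205318713601 55666849606371696

[21; 4,1,2,4,2,1,4,42] for √450; ℓ=8 ⇒ convergent index 7
k=0  a_k=21  p_k/q_k = 21/1
…
k=3  a_k=2  p_k/q_k = 297/14
…
k=5  a_k=2  p_k/q_k = 2885/136
k=6  a_k=1  p_k/q_k = 4179/197
k=7  a_k=4  p_k/q_k = 19601/924
→ (19601, 924).  Check: 19601²=384199201, 450·924²=384199200, difference 1.
(x_2, y_2) = (19601·19601 + 450·924·924, 19601·924 + 924·19601) = (768398401, 36222648)
(x_3, y_3) = (19601·768398401 + 450·924·36222648, 19601·36222648 + 924·768398401) = (30122754096401, 1420000245972)
(x_4, y_4) = (19601·30122754096401 + 450·924·1420000245972, 19601·1420000245972 + 924·30122754096401) = (1180872205318713601, 55666849606371696)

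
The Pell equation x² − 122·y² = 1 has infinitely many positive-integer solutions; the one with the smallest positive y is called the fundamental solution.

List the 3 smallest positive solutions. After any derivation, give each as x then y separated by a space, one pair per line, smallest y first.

243 22
118097 10692
57394899 5196290

√122 = [11; 22, …], period ℓ=1 (odd) → k=1
a_0=11:  p_0=11·1+0=11,  q_0=11·0+1=1
a_1=22:  p_1=22·11+1=243,  q_1=22·1+0=22
(x₁, y₁) = (243, 22);  243² − 122·22² = 1 ✓
k=2:  x_2 = 243·243+122·22·22 = 118097,  y_2 = 243·22+22·243 = 10692
k=3:  x_3 = 243·118097+122·22·10692 = 57394899,  y_3 = 243·10692+22·118097 = 5196290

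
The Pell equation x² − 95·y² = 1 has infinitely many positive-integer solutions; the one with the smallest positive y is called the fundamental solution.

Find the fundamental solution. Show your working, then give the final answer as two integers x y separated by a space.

d=95: √d = [9; 1,2,1,18] (ℓ=4, even), read p_3/q_3
step 0: (9, 1)  from 9·(1,0) + (0,1)
step 1: (10, 1)  from 1·(9,1) + (1,0)
step 2: (29, 3)  from 2·(10,1) + (9,1)
step 3: (39, 4)  from 1·(29,3) + (10,1)
→ (39, 4).  Check: 39²=1521, 95·4²=1520, difference 1.

39 4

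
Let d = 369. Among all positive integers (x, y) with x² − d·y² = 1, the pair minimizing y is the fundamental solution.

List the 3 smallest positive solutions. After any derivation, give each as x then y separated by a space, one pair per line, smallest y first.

8396801 437120
141012534067201 7340819306240
2368108374136006451201 123278797782910239360

d=369: √d = [19; 4,1,3,2,7,4,7,2,3,1,4,38] (ℓ=12, even), read p_11/q_11
i=0: a=19 ⇒ p=19, q=1
i=1: a=4 ⇒ p=77, q=4
…
i=9: a=3 ⇒ p=1364557, q=71036
i=10: a=1 ⇒ p=1758061, q=91521
i=11: a=4 ⇒ p=8396801, q=437120
(x₁, y₁) = (8396801, 437120);  8396801² − 369·437120² = 1 ✓
(8396801+437120√369)^2 = 141012534067201 + 7340819306240√369
(8396801+437120√369)^3 = 2368108374136006451201 + 123278797782910239360√369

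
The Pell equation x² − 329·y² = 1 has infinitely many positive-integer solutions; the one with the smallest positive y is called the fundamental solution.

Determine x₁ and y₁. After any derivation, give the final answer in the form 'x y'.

√329 → a₀=18, period (7,4,2,1,1,4,1,1,2,4,7,36); ℓ=12 even so k=11
a_0=18:  p_0=18·1+0=18,  q_0=18·0+1=1
a_1=7:  p_1=7·18+1=127,  q_1=7·1+0=7
a_2=4:  p_2=4·127+18=526,  q_2=4·7+1=29
…
a_5=1:  p_5=1·1705+1179=2884,  q_5=1·94+65=159
…
a_7=1:  p_7=1·13241+2884=16125,  q_7=1·730+159=889
a_8=1:  p_8=1·16125+13241=29366,  q_8=1·889+730=1619
a_9=2:  p_9=2·29366+16125=74857,  q_9=2·1619+889=4127
a_10=4:  p_10=4·74857+29366=328794,  q_10=4·4127+1619=18127
a_11=7:  p_11=7·328794+74857=2376415,  q_11=7·18127+4127=131016
fundamental: x₁=2376415, y₁=131016  (since 5647348252225 − 329·17165192256 = 1)

2376415 131016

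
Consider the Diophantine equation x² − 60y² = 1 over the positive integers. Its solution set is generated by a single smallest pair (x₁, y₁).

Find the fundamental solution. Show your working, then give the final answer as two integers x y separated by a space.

31 4

√60 → a₀=7, period (1,2,1,14); ℓ=4 even so k=3
i=0: a=7 ⇒ p=7, q=1
…
i=2: a=2 ⇒ p=23, q=3
i=3: a=1 ⇒ p=31, q=4
(x₁, y₁) = (31, 4);  31² − 60·4² = 1 ✓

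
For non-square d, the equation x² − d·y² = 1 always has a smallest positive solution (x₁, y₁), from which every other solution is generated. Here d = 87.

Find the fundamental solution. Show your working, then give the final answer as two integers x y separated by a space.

√87 → a₀=9, period (3,18); ℓ=2 even so k=1
a_0=9:  p_0=9·1+0=9,  q_0=9·0+1=1
a_1=3:  p_1=3·9+1=28,  q_1=3·1+0=3
→ (28, 3).  Check: 28²=784, 87·3²=783, difference 1.

28 3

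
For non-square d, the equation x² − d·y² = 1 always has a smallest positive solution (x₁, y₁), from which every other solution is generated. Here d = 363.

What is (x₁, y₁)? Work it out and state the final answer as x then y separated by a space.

362 19

√363 = [19; 19,38, …], period ℓ=2 (even) → k=1
a_0=19:  p_0=19·1+0=19,  q_0=19·0+1=1
a_1=19:  p_1=19·19+1=362,  q_1=19·1+0=19
fundamental: x₁=362, y₁=19  (since 131044 − 363·361 = 1)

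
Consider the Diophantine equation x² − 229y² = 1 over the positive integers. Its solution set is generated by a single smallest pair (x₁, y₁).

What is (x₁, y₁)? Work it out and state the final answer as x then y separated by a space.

5848201 386460

√229 → a₀=15, period (7,1,1,7,30); ℓ=5 odd so k=9
a_0=15:  p_0=15·1+0=15,  q_0=15·0+1=1
…
a_3=1:  p_3=1·121+106=227,  q_3=1·8+7=15
…
a_6=7:  p_6=7·51527+1710=362399,  q_6=7·3405+113=23948
…
a_8=1:  p_8=1·413926+362399=776325,  q_8=1·27353+23948=51301
a_9=7:  p_9=7·776325+413926=5848201,  q_9=7·51301+27353=386460
fundamental: x₁=5848201, y₁=386460  (since 34201454936401 − 229·149351331600 = 1)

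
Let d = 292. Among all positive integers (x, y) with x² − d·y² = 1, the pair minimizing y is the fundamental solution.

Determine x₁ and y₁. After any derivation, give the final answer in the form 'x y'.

√292 → a₀=17, period (11,2,1,3,8,3,1,2,11,34); ℓ=10 even so k=9
a_0=17:  p_0=17·1+0=17,  q_0=17·0+1=1
a_1=11:  p_1=11·17+1=188,  q_1=11·1+0=11
a_2=2:  p_2=2·188+17=393,  q_2=2·11+1=23
a_3=1:  p_3=1·393+188=581,  q_3=1·23+11=34
a_4=3:  p_4=3·581+393=2136,  q_4=3·34+23=125
a_5=8:  p_5=8·2136+581=17669,  q_5=8·125+34=1034
a_6=3:  p_6=3·17669+2136=55143,  q_6=3·1034+125=3227
a_7=1:  p_7=1·55143+17669=72812,  q_7=1·3227+1034=4261
a_8=2:  p_8=2·72812+55143=200767,  q_8=2·4261+3227=11749
a_9=11:  p_9=11·200767+72812=2281249,  q_9=11·11749+4261=133500
(x₁, y₁) = (2281249, 133500);  2281249² − 292·133500² = 1 ✓

2281249 133500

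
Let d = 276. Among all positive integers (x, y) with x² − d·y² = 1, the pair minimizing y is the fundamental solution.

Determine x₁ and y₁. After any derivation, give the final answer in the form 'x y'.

√276 → a₀=16, period (1,1,1,1,2,2,2,1,1,1,1,32); ℓ=12 even so k=11
a_0=16:  p_0=16·1+0=16,  q_0=16·0+1=1
…
a_4=1:  p_4=1·50+33=83,  q_4=1·3+2=5
…
a_6=2:  p_6=2·216+83=515,  q_6=2·13+5=31
…
a_8=1:  p_8=1·1246+515=1761,  q_8=1·75+31=106
a_9=1:  p_9=1·1761+1246=3007,  q_9=1·106+75=181
a_10=1:  p_10=1·3007+1761=4768,  q_10=1·181+106=287
a_11=1:  p_11=1·4768+3007=7775,  q_11=1·287+181=468
fundamental: x₁=7775, y₁=468  (since 60450625 − 276·219024 = 1)

7775 468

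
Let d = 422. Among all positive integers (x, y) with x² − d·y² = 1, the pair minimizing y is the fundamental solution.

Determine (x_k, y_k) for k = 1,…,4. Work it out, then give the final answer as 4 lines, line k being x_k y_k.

d=422: √d = [20; 1,1,5,2,1,…,1,1,40] (ℓ=14, even), read p_13/q_13
step 0: (20, 1)  from 20·(1,0) + (0,1)
step 1: (21, 1)  from 1·(20,1) + (1,0)
step 2: (41, 2)  from 1·(21,1) + (20,1)
…
step 5: (719, 35)  from 1·(493,24) + (226,11)
…
step 7: (53719, 2615)  from 20·(2650,129) + (719,35)
step 8: (163807, 7974)  from 3·(53719,2615) + (2650,129)
step 9: (217526, 10589)  from 1·(163807,7974) + (53719,2615)
…
step 11: (3211821, 156349)  from 5·(598859,29152) + (217526,10589)
step 12: (3810680, 185501)  from 1·(3211821,156349) + (598859,29152)
step 13: (7022501, 341850)  from 1·(3810680,185501) + (3211821,156349)
(x₁, y₁) = (7022501, 341850);  7022501² − 422·341850² = 1 ✓
(7022501+341850√422)^2 = 98631040590001 + 4801283933700√422
(7022501+341850√422)^3 = 1385273162348638202501 + 67434042451384025550√422
(7022501+341850√422)^4 = 19456164335732849620362360001 + 947111261097768740333867400√422

7022501 341850
98631040590001 4801283933700
1385273162348638202501 67434042451384025550
19456164335732849620362360001 947111261097768740333867400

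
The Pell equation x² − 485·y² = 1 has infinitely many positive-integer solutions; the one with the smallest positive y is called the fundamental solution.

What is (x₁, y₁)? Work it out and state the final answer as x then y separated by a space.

969 44

√485 → a₀=22, period (44); ℓ=1 odd so k=1
k=0  a_k=22  p_k/q_k = 22/1
k=1  a_k=44  p_k/q_k = 969/44
fundamental: x₁=969, y₁=44  (since 938961 − 485·1936 = 1)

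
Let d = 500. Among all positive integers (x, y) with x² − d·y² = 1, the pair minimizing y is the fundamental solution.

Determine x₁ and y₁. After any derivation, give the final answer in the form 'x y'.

[22; 2,1,3,2,1,…,1,2,44] for √500; ℓ=14 ⇒ convergent index 13
a_0=22:  p_0=22·1+0=22,  q_0=22·0+1=1
…
a_6=1:  p_6=1·805+559=1364,  q_6=1·36+25=61
a_7=10:  p_7=10·1364+805=14445,  q_7=10·61+36=646
a_8=1:  p_8=1·14445+1364=15809,  q_8=1·646+61=707
a_9=1:  p_9=1·15809+14445=30254,  q_9=1·707+646=1353
…
a_12=1:  p_12=1·259205+76317=335522,  q_12=1·11592+3413=15005
a_13=2:  p_13=2·335522+259205=930249,  q_13=2·15005+11592=41602
→ (930249, 41602).  Check: 930249²=865363202001, 500·41602²=865363202000, difference 1.

930249 41602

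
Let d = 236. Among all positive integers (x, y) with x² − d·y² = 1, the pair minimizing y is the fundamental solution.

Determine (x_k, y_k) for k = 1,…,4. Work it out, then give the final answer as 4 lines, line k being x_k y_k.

561799 36570
631236232801 41089978860
709255768702176199 46168618067101710
796918363201596536611201 51874966922918257173720

√236 → a₀=15, period (2,1,3,5,1,6,1,5,3,1,2,30); ℓ=12 even so k=11
step 0: (15, 1)  from 15·(1,0) + (0,1)
step 1: (31, 2)  from 2·(15,1) + (1,0)
step 2: (46, 3)  from 1·(31,2) + (15,1)
…
step 5: (1060, 69)  from 1·(891,58) + (169,11)
step 6: (7251, 472)  from 6·(1060,69) + (891,58)
…
step 10: (203535, 13249)  from 1·(154729,10072) + (48806,3177)
step 11: (561799, 36570)  from 2·(203535,13249) + (154729,10072)
fundamental: x₁=561799, y₁=36570  (since 315618116401 − 236·1337364900 = 1)
(561799+36570√236)^2 = 631236232801 + 41089978860√236
(561799+36570√236)^3 = 709255768702176199 + 46168618067101710√236
(561799+36570√236)^4 = 796918363201596536611201 + 51874966922918257173720√236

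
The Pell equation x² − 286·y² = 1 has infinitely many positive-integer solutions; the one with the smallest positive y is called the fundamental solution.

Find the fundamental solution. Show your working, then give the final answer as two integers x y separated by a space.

561835 33222

[16; 1,10,3,3,2,3,3,10,1,32] for √286; ℓ=10 ⇒ convergent index 9
k=0  a_k=16  p_k/q_k = 16/1
k=1  a_k=1  p_k/q_k = 17/1
k=2  a_k=10  p_k/q_k = 186/11
k=3  a_k=3  p_k/q_k = 575/34
k=4  a_k=3  p_k/q_k = 1911/113
…
k=7  a_k=3  p_k/q_k = 49703/2939
k=8  a_k=10  p_k/q_k = 512132/30283
k=9  a_k=1  p_k/q_k = 561835/33222
(x₁, y₁) = (561835, 33222);  561835² − 286·33222² = 1 ✓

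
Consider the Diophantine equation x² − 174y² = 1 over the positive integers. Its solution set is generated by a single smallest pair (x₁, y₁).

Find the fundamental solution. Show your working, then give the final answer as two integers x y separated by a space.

1451 110

√174 = [13; 5,4,5,26, …], period ℓ=4 (even) → k=3
step 0: (13, 1)  from 13·(1,0) + (0,1)
step 1: (66, 5)  from 5·(13,1) + (1,0)
step 2: (277, 21)  from 4·(66,5) + (13,1)
step 3: (1451, 110)  from 5·(277,21) + (66,5)
fundamental: x₁=1451, y₁=110  (since 2105401 − 174·12100 = 1)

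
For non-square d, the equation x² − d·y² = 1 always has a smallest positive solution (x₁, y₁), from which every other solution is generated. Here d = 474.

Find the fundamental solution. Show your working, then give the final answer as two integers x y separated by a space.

√474 → a₀=21, period (1,3,2,1,1,…,3,1,42); ℓ=14 even so k=13
a_0=21:  p_0=21·1+0=21,  q_0=21·0+1=1
…
a_2=3:  p_2=3·22+21=87,  q_2=3·1+1=4
…
a_12=3:  p_12=3·44218+16677=149331,  q_12=3·2031+766=6859
a_13=1:  p_13=1·149331+44218=193549,  q_13=1·6859+2031=8890
fundamental: x₁=193549, y₁=8890  (since 37461215401 − 474·79032100 = 1)

193549 8890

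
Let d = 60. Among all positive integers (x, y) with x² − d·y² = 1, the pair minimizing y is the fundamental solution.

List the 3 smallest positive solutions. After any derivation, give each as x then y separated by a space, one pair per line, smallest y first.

31 4
1921 248
119071 15372

[7; 1,2,1,14] for √60; ℓ=4 ⇒ convergent index 3
i=0: a=7 ⇒ p=7, q=1
i=1: a=1 ⇒ p=8, q=1
i=2: a=2 ⇒ p=23, q=3
i=3: a=1 ⇒ p=31, q=4
fundamental: x₁=31, y₁=4  (since 961 − 60·16 = 1)
(31+4√60)^2 = 1921 + 248√60
(31+4√60)^3 = 119071 + 15372√60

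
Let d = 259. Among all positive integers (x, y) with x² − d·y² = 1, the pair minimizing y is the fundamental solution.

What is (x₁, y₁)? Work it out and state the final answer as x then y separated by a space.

847225 52644

d=259: √d = [16; 10,1,2,3,4,3,2,1,10,32] (ℓ=10, even), read p_9/q_9
i=0: a=16 ⇒ p=16, q=1
i=1: a=10 ⇒ p=161, q=10
…
i=3: a=2 ⇒ p=515, q=32
i=4: a=3 ⇒ p=1722, q=107
…
i=7: a=2 ⇒ p=55265, q=3434
i=8: a=1 ⇒ p=79196, q=4921
i=9: a=10 ⇒ p=847225, q=52644
fundamental: x₁=847225, y₁=52644  (since 717790200625 − 259·2771390736 = 1)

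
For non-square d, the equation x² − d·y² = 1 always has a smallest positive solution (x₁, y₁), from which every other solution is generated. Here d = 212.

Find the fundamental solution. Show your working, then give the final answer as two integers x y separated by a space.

d=212: √d = [14; 1,1,3,1,1,…,1,1,28] (ℓ=14, even), read p_13/q_13
a_0=14:  p_0=14·1+0=14,  q_0=14·0+1=1
a_1=1:  p_1=1·14+1=15,  q_1=1·1+0=1
a_2=1:  p_2=1·15+14=29,  q_2=1·1+1=2
a_3=3:  p_3=3·29+15=102,  q_3=3·2+1=7
a_4=1:  p_4=1·102+29=131,  q_4=1·7+2=9
…
a_6=1:  p_6=1·233+131=364,  q_6=1·16+9=25
a_7=6:  p_7=6·364+233=2417,  q_7=6·25+16=166
a_8=1:  p_8=1·2417+364=2781,  q_8=1·166+25=191
…
a_10=1:  p_10=1·5198+2781=7979,  q_10=1·357+191=548
a_11=3:  p_11=3·7979+5198=29135,  q_11=3·548+357=2001
a_12=1:  p_12=1·29135+7979=37114,  q_12=1·2001+548=2549
a_13=1:  p_13=1·37114+29135=66249,  q_13=1·2549+2001=4550
→ (66249, 4550).  Check: 66249²=4388930001, 212·4550²=4388930000, difference 1.

66249 4550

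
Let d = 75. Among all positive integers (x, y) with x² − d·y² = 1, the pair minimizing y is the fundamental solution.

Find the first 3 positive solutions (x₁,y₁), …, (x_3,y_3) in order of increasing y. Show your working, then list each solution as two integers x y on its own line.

[8; 1,1,1,16] for √75; ℓ=4 ⇒ convergent index 3
i=0: a=8 ⇒ p=8, q=1
i=1: a=1 ⇒ p=9, q=1
i=2: a=1 ⇒ p=17, q=2
i=3: a=1 ⇒ p=26, q=3
fundamental: x₁=26, y₁=3  (since 676 − 75·9 = 1)
(x_2, y_2) = (26·26 + 75·3·3, 26·3 + 3·26) = (1351, 156)
(x_3, y_3) = (26·1351 + 75·3·156, 26·156 + 3·1351) = (70226, 8109)

26 3
1351 156
70226 8109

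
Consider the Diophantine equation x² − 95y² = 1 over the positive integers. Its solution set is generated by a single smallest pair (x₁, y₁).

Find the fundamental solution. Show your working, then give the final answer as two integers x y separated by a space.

39 4

d=95: √d = [9; 1,2,1,18] (ℓ=4, even), read p_3/q_3
k=0  a_k=9  p_k/q_k = 9/1
…
k=2  a_k=2  p_k/q_k = 29/3
k=3  a_k=1  p_k/q_k = 39/4
(x₁, y₁) = (39, 4);  39² − 95·4² = 1 ✓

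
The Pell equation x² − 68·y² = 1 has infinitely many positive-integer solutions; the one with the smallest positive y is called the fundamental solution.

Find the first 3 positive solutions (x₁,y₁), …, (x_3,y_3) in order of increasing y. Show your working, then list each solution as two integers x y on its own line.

33 4
2177 264
143649 17420

√68 → a₀=8, period (4,16); ℓ=2 even so k=1
a_0=8:  p_0=8·1+0=8,  q_0=8·0+1=1
a_1=4:  p_1=4·8+1=33,  q_1=4·1+0=4
fundamental: x₁=33, y₁=4  (since 1089 − 68·16 = 1)
n=2: (33,4)∘(33,4) = (33·33+68·4·4, 33·4+4·33) = (2177,264)
n=3: (2177,264)∘(33,4) = (33·2177+68·4·264, 33·264+4·2177) = (143649,17420)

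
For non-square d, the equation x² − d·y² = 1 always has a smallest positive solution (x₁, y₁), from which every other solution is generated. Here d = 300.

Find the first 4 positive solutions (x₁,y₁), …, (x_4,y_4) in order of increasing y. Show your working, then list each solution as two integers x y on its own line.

1351 78
3650401 210756
9863382151 569462634
26650854921601 1538687826312

√300 = [17; 3,8,3,34, …], period ℓ=4 (even) → k=3
i=0: a=17 ⇒ p=17, q=1
…
i=2: a=8 ⇒ p=433, q=25
i=3: a=3 ⇒ p=1351, q=78
(x₁, y₁) = (1351, 78);  1351² − 300·78² = 1 ✓
k=2:  x_2 = 1351·1351+300·78·78 = 3650401,  y_2 = 1351·78+78·1351 = 210756
k=3:  x_3 = 1351·3650401+300·78·210756 = 9863382151,  y_3 = 1351·210756+78·3650401 = 569462634
k=4:  x_4 = 1351·9863382151+300·78·569462634 = 26650854921601,  y_4 = 1351·569462634+78·9863382151 = 1538687826312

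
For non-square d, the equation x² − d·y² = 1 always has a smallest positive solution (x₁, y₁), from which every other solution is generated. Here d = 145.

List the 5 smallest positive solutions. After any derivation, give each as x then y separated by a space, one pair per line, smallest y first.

√145 = [12; 24, …], period ℓ=1 (odd) → k=1
k=0  a_k=12  p_k/q_k = 12/1
k=1  a_k=24  p_k/q_k = 289/24
fundamental: x₁=289, y₁=24  (since 83521 − 145·576 = 1)
(x_2, y_2) = (289·289 + 145·24·24, 289·24 + 24·289) = (167041, 13872)
(x_3, y_3) = (289·167041 + 145·24·13872, 289·13872 + 24·167041) = (96549409, 8017992)
(x_4, y_4) = (289·96549409 + 145·24·8017992, 289·8017992 + 24·96549409) = (55805391361, 4634385504)
(x_5, y_5) = (289·55805391361 + 145·24·4634385504, 289·4634385504 + 24·55805391361) = (32255419657249, 2678666803320)

289 24
167041 13872
96549409 8017992
55805391361 4634385504
32255419657249 2678666803320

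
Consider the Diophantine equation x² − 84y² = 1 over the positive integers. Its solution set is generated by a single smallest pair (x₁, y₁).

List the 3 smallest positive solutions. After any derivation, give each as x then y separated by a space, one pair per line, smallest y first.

55 6
6049 660
665335 72594

√84 = [9; 6,18, …], period ℓ=2 (even) → k=1
k=0  a_k=9  p_k/q_k = 9/1
k=1  a_k=6  p_k/q_k = 55/6
→ (55, 6).  Check: 55²=3025, 84·6²=3024, difference 1.
(x_2, y_2) = (55·55 + 84·6·6, 55·6 + 6·55) = (6049, 660)
(x_3, y_3) = (55·6049 + 84·6·660, 55·660 + 6·6049) = (665335, 72594)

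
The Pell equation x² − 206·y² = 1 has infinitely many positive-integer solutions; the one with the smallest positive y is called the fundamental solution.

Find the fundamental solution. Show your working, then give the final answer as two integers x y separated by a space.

√206 → a₀=14, period (2,1,5,14,5,1,2,28); ℓ=8 even so k=7
k=0  a_k=14  p_k/q_k = 14/1
k=1  a_k=2  p_k/q_k = 29/2
k=2  a_k=1  p_k/q_k = 43/3
k=3  a_k=5  p_k/q_k = 244/17
k=4  a_k=14  p_k/q_k = 3459/241
k=5  a_k=5  p_k/q_k = 17539/1222
k=6  a_k=1  p_k/q_k = 20998/1463
k=7  a_k=2  p_k/q_k = 59535/4148
→ (59535, 4148).  Check: 59535²=3544416225, 206·4148²=3544416224, difference 1.

59535 4148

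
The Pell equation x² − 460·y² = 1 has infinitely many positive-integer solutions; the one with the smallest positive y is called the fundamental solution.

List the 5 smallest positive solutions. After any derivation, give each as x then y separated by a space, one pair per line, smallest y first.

√460 = [21; 2,4,3,1,2,10,2,1,3,4,2,42, …], period ℓ=12 (even) → k=11
a_0=21:  p_0=21·1+0=21,  q_0=21·0+1=1
…
a_2=4:  p_2=4·43+21=193,  q_2=4·2+1=9
a_3=3:  p_3=3·193+43=622,  q_3=3·9+2=29
…
a_6=10:  p_6=10·2252+815=23335,  q_6=10·105+38=1088
a_7=2:  p_7=2·23335+2252=48922,  q_7=2·1088+105=2281
…
a_9=3:  p_9=3·72257+48922=265693,  q_9=3·3369+2281=12388
a_10=4:  p_10=4·265693+72257=1135029,  q_10=4·12388+3369=52921
a_11=2:  p_11=2·1135029+265693=2535751,  q_11=2·52921+12388=118230
(x₁, y₁) = (2535751, 118230);  2535751² − 460·118230² = 1 ✓
k=2:  x_2 = 2535751·2535751+460·118230·118230 = 12860066268001,  y_2 = 2535751·118230+118230·2535751 = 599603681460
k=3:  x_3 = 2535751·12860066268001+460·118230·599603681460 = 65219851798297071751,  y_3 = 2535751·599603681460+118230·12860066268001 = 3040891269731634690
k=4:  x_4 = 2535751·65219851798297071751+460·118230·3040891269731634690 = 330762608834754335913072001,  y_4 = 2535751·3040891269731634690+118230·65219851798297071751 = 15421886156225925189922920
k=5:  x_5 = 2535751·330762608834754335913072001+460·118230·15421886156225925189922920 = 1677463232230609064240018182143751,  y_5 = 2535751·15421886156225925189922920+118230·330762608834754335913072001 = 78212126485069051161274736991150

2535751 118230
12860066268001 599603681460
65219851798297071751 3040891269731634690
330762608834754335913072001 15421886156225925189922920
1677463232230609064240018182143751 78212126485069051161274736991150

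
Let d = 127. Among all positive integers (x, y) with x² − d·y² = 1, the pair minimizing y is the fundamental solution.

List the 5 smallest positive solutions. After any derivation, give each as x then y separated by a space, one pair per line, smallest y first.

√127 → a₀=11, period (3,1,2,2,7,11,7,2,2,1,3,22); ℓ=12 even so k=11
a_0=11:  p_0=11·1+0=11,  q_0=11·0+1=1
a_1=3:  p_1=3·11+1=34,  q_1=3·1+0=3
a_2=1:  p_2=1·34+11=45,  q_2=1·3+1=4
…
a_4=2:  p_4=2·124+45=293,  q_4=2·11+4=26
a_5=7:  p_5=7·293+124=2175,  q_5=7·26+11=193
a_6=11:  p_6=11·2175+293=24218,  q_6=11·193+26=2149
a_7=7:  p_7=7·24218+2175=171701,  q_7=7·2149+193=15236
…
a_9=2:  p_9=2·367620+171701=906941,  q_9=2·32621+15236=80478
a_10=1:  p_10=1·906941+367620=1274561,  q_10=1·80478+32621=113099
a_11=3:  p_11=3·1274561+906941=4730624,  q_11=3·113099+80478=419775
(x₁, y₁) = (4730624, 419775);  4730624² − 127·419775² = 1 ✓
n=2: (4730624,419775)∘(4730624,419775) = (4730624·4730624+127·419775·419775, 4730624·419775+419775·4730624) = (44757606858751,3971595379200)
n=3: (44757606858751,3971595379200)∘(4730624,419775) = (4730624·44757606858751+127·419775·3971595379200, 4730624·3971595379200+419775·44757606858751) = (423462818377139450624,37576248838264821825)
n=4: (423462818377139450624,37576248838264821825)∘(4730624,419775) = (4730624·423462818377139450624+127·419775·37576248838264821825, 4730624·37576248838264821825+419775·423462818377139450624) = (4006486743445029115330560001,355518209168531397366758400)
n=5: (4006486743445029115330560001,355518209168531397366758400)∘(4730624,419775) = (4730624·4006486743445029115330560001+127·419775·355518209168531397366758400, 4730624·355518209168531397366758400+419775·4006486743445029115330560001) = (37906364688445371364544653008890624,3363645945459311770024609913661375)

4730624 419775
44757606858751 3971595379200
423462818377139450624 37576248838264821825
4006486743445029115330560001 355518209168531397366758400
37906364688445371364544653008890624 3363645945459311770024609913661375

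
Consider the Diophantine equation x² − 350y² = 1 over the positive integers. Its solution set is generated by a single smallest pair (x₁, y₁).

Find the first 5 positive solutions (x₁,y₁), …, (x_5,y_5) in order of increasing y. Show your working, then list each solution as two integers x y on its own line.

449 24
403201 21552
362074049 19353672
325142092801 17379575904
291977237261249 15606839808120

[18; 1,2,2,2,1,36] for √350; ℓ=6 ⇒ convergent index 5
step 0: (18, 1)  from 18·(1,0) + (0,1)
step 1: (19, 1)  from 1·(18,1) + (1,0)
…
step 3: (131, 7)  from 2·(56,3) + (19,1)
step 4: (318, 17)  from 2·(131,7) + (56,3)
step 5: (449, 24)  from 1·(318,17) + (131,7)
fundamental: x₁=449, y₁=24  (since 201601 − 350·576 = 1)
n=2: (449,24)∘(449,24) = (449·449+350·24·24, 449·24+24·449) = (403201,21552)
n=3: (403201,21552)∘(449,24) = (449·403201+350·24·21552, 449·21552+24·403201) = (362074049,19353672)
n=4: (362074049,19353672)∘(449,24) = (449·362074049+350·24·19353672, 449·19353672+24·362074049) = (325142092801,17379575904)
n=5: (325142092801,17379575904)∘(449,24) = (449·325142092801+350·24·17379575904, 449·17379575904+24·325142092801) = (291977237261249,15606839808120)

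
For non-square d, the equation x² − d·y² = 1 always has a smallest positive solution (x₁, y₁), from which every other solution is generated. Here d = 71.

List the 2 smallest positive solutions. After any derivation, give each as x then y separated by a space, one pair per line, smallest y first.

3480 413
24220799 2874480

√71 = [8; 2,2,1,7,1,2,2,16, …], period ℓ=8 (even) → k=7
k=0  a_k=8  p_k/q_k = 8/1
…
k=2  a_k=2  p_k/q_k = 42/5
…
k=4  a_k=7  p_k/q_k = 455/54
…
k=6  a_k=2  p_k/q_k = 1483/176
k=7  a_k=2  p_k/q_k = 3480/413
→ (3480, 413).  Check: 3480²=12110400, 71·413²=12110399, difference 1.
n=2: (3480,413)∘(3480,413) = (3480·3480+71·413·413, 3480·413+413·3480) = (24220799,2874480)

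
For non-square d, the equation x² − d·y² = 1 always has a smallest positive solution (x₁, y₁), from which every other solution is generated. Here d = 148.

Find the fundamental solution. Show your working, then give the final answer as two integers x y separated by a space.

[12; 6,24] for √148; ℓ=2 ⇒ convergent index 1
a_0=12:  p_0=12·1+0=12,  q_0=12·0+1=1
a_1=6:  p_1=6·12+1=73,  q_1=6·1+0=6
→ (73, 6).  Check: 73²=5329, 148·6²=5328, difference 1.

73 6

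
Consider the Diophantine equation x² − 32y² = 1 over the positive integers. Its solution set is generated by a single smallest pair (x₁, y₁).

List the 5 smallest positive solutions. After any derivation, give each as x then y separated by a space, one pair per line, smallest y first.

17 3
577 102
19601 3465
665857 117708
22619537 3998607

d=32: √d = [5; 1,1,1,10] (ℓ=4, even), read p_3/q_3
a_0=5:  p_0=5·1+0=5,  q_0=5·0+1=1
…
a_2=1:  p_2=1·6+5=11,  q_2=1·1+1=2
a_3=1:  p_3=1·11+6=17,  q_3=1·2+1=3
→ (17, 3).  Check: 17²=289, 32·3²=288, difference 1.
k=2:  x_2 = 17·17+32·3·3 = 577,  y_2 = 17·3+3·17 = 102
k=3:  x_3 = 17·577+32·3·102 = 19601,  y_3 = 17·102+3·577 = 3465
k=4:  x_4 = 17·19601+32·3·3465 = 665857,  y_4 = 17·3465+3·19601 = 117708
k=5:  x_5 = 17·665857+32·3·117708 = 22619537,  y_5 = 17·117708+3·665857 = 3998607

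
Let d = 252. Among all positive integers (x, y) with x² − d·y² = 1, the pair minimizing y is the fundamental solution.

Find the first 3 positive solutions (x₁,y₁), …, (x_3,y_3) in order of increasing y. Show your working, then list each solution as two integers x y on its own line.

[15; 1,6,1,30] for √252; ℓ=4 ⇒ convergent index 3
k=0  a_k=15  p_k/q_k = 15/1
k=1  a_k=1  p_k/q_k = 16/1
k=2  a_k=6  p_k/q_k = 111/7
k=3  a_k=1  p_k/q_k = 127/8
fundamental: x₁=127, y₁=8  (since 16129 − 252·64 = 1)
(127+8√252)^2 = 32257 + 2032√252
(127+8√252)^3 = 8193151 + 516120√252

127 8
32257 2032
8193151 516120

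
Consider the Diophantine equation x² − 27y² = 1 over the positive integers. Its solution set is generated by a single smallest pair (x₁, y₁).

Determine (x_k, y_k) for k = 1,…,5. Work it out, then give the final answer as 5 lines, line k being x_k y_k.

√27 = [5; 5,10, …], period ℓ=2 (even) → k=1
i=0: a=5 ⇒ p=5, q=1
i=1: a=5 ⇒ p=26, q=5
fundamental: x₁=26, y₁=5  (since 676 − 27·25 = 1)
k=2:  x_2 = 26·26+27·5·5 = 1351,  y_2 = 26·5+5·26 = 260
k=3:  x_3 = 26·1351+27·5·260 = 70226,  y_3 = 26·260+5·1351 = 13515
k=4:  x_4 = 26·70226+27·5·13515 = 3650401,  y_4 = 26·13515+5·70226 = 702520
k=5:  x_5 = 26·3650401+27·5·702520 = 189750626,  y_5 = 26·702520+5·3650401 = 36517525

26 5
1351 260
70226 13515
3650401 702520
189750626 36517525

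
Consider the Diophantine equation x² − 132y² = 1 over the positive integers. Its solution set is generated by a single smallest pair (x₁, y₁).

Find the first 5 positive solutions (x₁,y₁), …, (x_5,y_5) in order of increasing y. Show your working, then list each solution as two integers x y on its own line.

d=132: √d = [11; 2,22] (ℓ=2, even), read p_1/q_1
step 0: (11, 1)  from 11·(1,0) + (0,1)
step 1: (23, 2)  from 2·(11,1) + (1,0)
(x₁, y₁) = (23, 2);  23² − 132·2² = 1 ✓
k=2:  x_2 = 23·23+132·2·2 = 1057,  y_2 = 23·2+2·23 = 92
k=3:  x_3 = 23·1057+132·2·92 = 48599,  y_3 = 23·92+2·1057 = 4230
k=4:  x_4 = 23·48599+132·2·4230 = 2234497,  y_4 = 23·4230+2·48599 = 194488
k=5:  x_5 = 23·2234497+132·2·194488 = 102738263,  y_5 = 23·194488+2·2234497 = 8942218

23 2
1057 92
48599 4230
2234497 194488
102738263 8942218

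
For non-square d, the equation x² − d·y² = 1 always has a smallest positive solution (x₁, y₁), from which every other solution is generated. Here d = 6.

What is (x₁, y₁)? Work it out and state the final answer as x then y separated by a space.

d=6: √d = [2; 2,4] (ℓ=2, even), read p_1/q_1
k=0  a_k=2  p_k/q_k = 2/1
k=1  a_k=2  p_k/q_k = 5/2
fundamental: x₁=5, y₁=2  (since 25 − 6·4 = 1)

5 2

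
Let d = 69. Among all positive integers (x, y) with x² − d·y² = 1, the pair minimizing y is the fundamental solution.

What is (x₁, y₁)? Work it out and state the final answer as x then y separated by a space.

7775 936

[8; 3,3,1,4,1,3,3,16] for √69; ℓ=8 ⇒ convergent index 7
k=0  a_k=8  p_k/q_k = 8/1
k=1  a_k=3  p_k/q_k = 25/3
k=2  a_k=3  p_k/q_k = 83/10
k=3  a_k=1  p_k/q_k = 108/13
k=4  a_k=4  p_k/q_k = 515/62
k=5  a_k=1  p_k/q_k = 623/75
k=6  a_k=3  p_k/q_k = 2384/287
k=7  a_k=3  p_k/q_k = 7775/936
→ (7775, 936).  Check: 7775²=60450625, 69·936²=60450624, difference 1.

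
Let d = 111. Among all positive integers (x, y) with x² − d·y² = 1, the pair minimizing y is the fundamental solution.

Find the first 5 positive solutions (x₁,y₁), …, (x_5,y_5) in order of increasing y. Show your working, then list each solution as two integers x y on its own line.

√111 → a₀=10, period (1,1,6,1,1,20); ℓ=6 even so k=5
a_0=10:  p_0=10·1+0=10,  q_0=10·0+1=1
…
a_4=1:  p_4=1·137+21=158,  q_4=1·13+2=15
a_5=1:  p_5=1·158+137=295,  q_5=1·15+13=28
→ (295, 28).  Check: 295²=87025, 111·28²=87024, difference 1.
k=2:  x_2 = 295·295+111·28·28 = 174049,  y_2 = 295·28+28·295 = 16520
k=3:  x_3 = 295·174049+111·28·16520 = 102688615,  y_3 = 295·16520+28·174049 = 9746772
k=4:  x_4 = 295·102688615+111·28·9746772 = 60586108801,  y_4 = 295·9746772+28·102688615 = 5750578960
k=5:  x_5 = 295·60586108801+111·28·5750578960 = 35745701503975,  y_5 = 295·5750578960+28·60586108801 = 3392831839628

295 28
174049 16520
102688615 9746772
60586108801 5750578960
35745701503975 3392831839628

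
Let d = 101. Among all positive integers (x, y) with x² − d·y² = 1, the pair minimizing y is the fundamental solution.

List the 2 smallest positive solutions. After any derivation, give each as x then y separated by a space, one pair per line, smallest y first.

201 20
80801 8040

√101 = [10; 20, …], period ℓ=1 (odd) → k=1
k=0  a_k=10  p_k/q_k = 10/1
k=1  a_k=20  p_k/q_k = 201/20
→ (201, 20).  Check: 201²=40401, 101·20²=40400, difference 1.
k=2:  x_2 = 201·201+101·20·20 = 80801,  y_2 = 201·20+20·201 = 8040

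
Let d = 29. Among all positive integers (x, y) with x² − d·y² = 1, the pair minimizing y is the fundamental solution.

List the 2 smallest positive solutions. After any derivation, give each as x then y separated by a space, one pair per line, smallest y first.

[5; 2,1,1,2,10] for √29; ℓ=5 ⇒ convergent index 9
step 0: (5, 1)  from 5·(1,0) + (0,1)
…
step 2: (16, 3)  from 1·(11,2) + (5,1)
…
step 8: (3775, 701)  from 1·(2251,418) + (1524,283)
step 9: (9801, 1820)  from 2·(3775,701) + (2251,418)
(x₁, y₁) = (9801, 1820);  9801² − 29·1820² = 1 ✓
n=2: (9801,1820)∘(9801,1820) = (9801·9801+29·1820·1820, 9801·1820+1820·9801) = (192119201,35675640)

9801 1820
192119201 35675640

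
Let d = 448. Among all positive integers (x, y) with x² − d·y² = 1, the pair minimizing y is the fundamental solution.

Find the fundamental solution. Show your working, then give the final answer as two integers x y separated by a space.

[21; 6,42] for √448; ℓ=2 ⇒ convergent index 1
i=0: a=21 ⇒ p=21, q=1
i=1: a=6 ⇒ p=127, q=6
→ (127, 6).  Check: 127²=16129, 448·6²=16128, difference 1.

127 6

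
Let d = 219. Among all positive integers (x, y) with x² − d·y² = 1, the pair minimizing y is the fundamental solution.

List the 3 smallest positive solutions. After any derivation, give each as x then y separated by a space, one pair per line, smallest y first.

d=219: √d = [14; 1,3,1,28] (ℓ=4, even), read p_3/q_3
step 0: (14, 1)  from 14·(1,0) + (0,1)
…
step 2: (59, 4)  from 3·(15,1) + (14,1)
step 3: (74, 5)  from 1·(59,4) + (15,1)
→ (74, 5).  Check: 74²=5476, 219·5²=5475, difference 1.
n=2: (74,5)∘(74,5) = (74·74+219·5·5, 74·5+5·74) = (10951,740)
n=3: (10951,740)∘(74,5) = (74·10951+219·5·740, 74·740+5·10951) = (1620674,109515)

74 5
10951 740
1620674 109515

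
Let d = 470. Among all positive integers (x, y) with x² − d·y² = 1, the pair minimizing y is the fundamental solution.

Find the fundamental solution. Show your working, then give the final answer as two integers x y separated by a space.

1691 78

d=470: √d = [21; 1,2,8,2,1,42] (ℓ=6, even), read p_5/q_5
i=0: a=21 ⇒ p=21, q=1
i=1: a=1 ⇒ p=22, q=1
…
i=4: a=2 ⇒ p=1149, q=53
i=5: a=1 ⇒ p=1691, q=78
→ (1691, 78).  Check: 1691²=2859481, 470·78²=2859480, difference 1.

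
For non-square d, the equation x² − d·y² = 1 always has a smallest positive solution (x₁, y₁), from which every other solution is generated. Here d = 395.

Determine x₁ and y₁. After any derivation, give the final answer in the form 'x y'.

√395 → a₀=19, period (1,6,1,38); ℓ=4 even so k=3
step 0: (19, 1)  from 19·(1,0) + (0,1)
…
step 2: (139, 7)  from 6·(20,1) + (19,1)
step 3: (159, 8)  from 1·(139,7) + (20,1)
→ (159, 8).  Check: 159²=25281, 395·8²=25280, difference 1.

159 8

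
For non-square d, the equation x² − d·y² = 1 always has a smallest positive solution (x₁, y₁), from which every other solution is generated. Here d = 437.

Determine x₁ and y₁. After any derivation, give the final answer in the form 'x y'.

4599 220

[20; 1,9,2,9,1,40] for √437; ℓ=6 ⇒ convergent index 5
step 0: (20, 1)  from 20·(1,0) + (0,1)
step 1: (21, 1)  from 1·(20,1) + (1,0)
…
step 4: (4160, 199)  from 9·(439,21) + (209,10)
step 5: (4599, 220)  from 1·(4160,199) + (439,21)
→ (4599, 220).  Check: 4599²=21150801, 437·220²=21150800, difference 1.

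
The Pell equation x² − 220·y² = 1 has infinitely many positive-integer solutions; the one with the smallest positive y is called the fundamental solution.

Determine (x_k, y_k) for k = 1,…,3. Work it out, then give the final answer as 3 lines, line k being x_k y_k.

√220 = [14; 1,4,1,28, …], period ℓ=4 (even) → k=3
step 0: (14, 1)  from 14·(1,0) + (0,1)
step 1: (15, 1)  from 1·(14,1) + (1,0)
step 2: (74, 5)  from 4·(15,1) + (14,1)
step 3: (89, 6)  from 1·(74,5) + (15,1)
fundamental: x₁=89, y₁=6  (since 7921 − 220·36 = 1)
(x_2, y_2) = (89·89 + 220·6·6, 89·6 + 6·89) = (15841, 1068)
(x_3, y_3) = (89·15841 + 220·6·1068, 89·1068 + 6·15841) = (2819609, 190098)

89 6
15841 1068
2819609 190098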